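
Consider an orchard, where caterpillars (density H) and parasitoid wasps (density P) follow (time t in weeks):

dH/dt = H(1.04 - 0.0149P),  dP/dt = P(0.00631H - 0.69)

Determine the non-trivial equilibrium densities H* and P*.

Set dP/dt = 0 with P > 0: 0.00631H - 0.69 = 0, so H* = 0.69/0.00631 = 109.
Set dH/dt = 0 with H > 0: 1.04 - 0.0149P = 0, so P* = 1.04/0.0149 = 69.8.

H* ≈ 109, P* ≈ 69.8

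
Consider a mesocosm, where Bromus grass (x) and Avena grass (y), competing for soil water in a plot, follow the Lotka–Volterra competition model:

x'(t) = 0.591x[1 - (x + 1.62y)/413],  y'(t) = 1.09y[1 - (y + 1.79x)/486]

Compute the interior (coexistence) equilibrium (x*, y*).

x* ≈ 197, y* ≈ 133

Setting both brackets to zero gives the nullclines x + 1.62y = 413 and 1.79x + y = 486.
Substituting y = 486 - 1.79x into the first: x(1 - 1.62·1.79) = 413 - 1.62·486.
So x* = -374/-1.9 = 197, and then y* = 486 - 1.79·197 = 133.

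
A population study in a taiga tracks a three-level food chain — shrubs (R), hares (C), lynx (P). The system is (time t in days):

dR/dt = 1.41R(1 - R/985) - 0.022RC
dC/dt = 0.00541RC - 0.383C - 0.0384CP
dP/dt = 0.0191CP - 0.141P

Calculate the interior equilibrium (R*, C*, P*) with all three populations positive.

R* ≈ 872, C* ≈ 7.38, P* ≈ 113

From dP/dt = 0: 0.0191C* = 0.141, so C* = 7.38.
From dR/dt = 0: 1.41(1 - R*/985) = 0.022·7.38, giving R* = 985·(1 - 0.115) = 872.
From dC/dt = 0: 0.00541·872 - 0.383 = 0.0384P*, so P* = 4.33/0.0384 = 113.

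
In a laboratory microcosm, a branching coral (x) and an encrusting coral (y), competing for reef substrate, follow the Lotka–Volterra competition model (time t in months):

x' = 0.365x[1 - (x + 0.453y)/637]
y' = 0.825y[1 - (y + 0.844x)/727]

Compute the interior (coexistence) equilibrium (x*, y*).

Setting both brackets to zero gives the nullclines x + 0.453y = 637 and 0.844x + y = 727.
Substituting y = 727 - 0.844x into the first: x(1 - 0.453·0.844) = 637 - 0.453·727.
So x* = 308/0.618 = 498, and then y* = 727 - 0.844·498 = 307.

x* ≈ 498, y* ≈ 307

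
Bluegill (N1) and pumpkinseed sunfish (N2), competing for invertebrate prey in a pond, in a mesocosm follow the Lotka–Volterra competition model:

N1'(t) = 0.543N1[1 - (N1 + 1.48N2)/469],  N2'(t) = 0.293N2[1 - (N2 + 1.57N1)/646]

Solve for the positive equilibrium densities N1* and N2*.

Setting both brackets to zero gives the nullclines N1 + 1.48N2 = 469 and 1.57N1 + N2 = 646.
Substituting N2 = 646 - 1.57N1 into the first: N1(1 - 1.48·1.57) = 469 - 1.48·646.
So N1* = -487/-1.32 = 368, and then N2* = 646 - 1.57·368 = 68.2.

N1* ≈ 368, N2* ≈ 68.2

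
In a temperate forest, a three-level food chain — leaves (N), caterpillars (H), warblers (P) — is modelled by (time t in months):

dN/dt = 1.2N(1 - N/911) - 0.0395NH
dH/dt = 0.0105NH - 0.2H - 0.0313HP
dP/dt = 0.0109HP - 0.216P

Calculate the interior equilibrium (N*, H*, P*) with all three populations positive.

From dP/dt = 0: 0.0109H* = 0.216, so H* = 19.8.
From dN/dt = 0: 1.2(1 - N*/911) = 0.0395·19.8, giving N* = 911·(1 - 0.652) = 317.
From dH/dt = 0: 0.0105·317 - 0.2 = 0.0313P*, so P* = 3.13/0.0313 = 99.9.

N* ≈ 317, H* ≈ 19.8, P* ≈ 99.9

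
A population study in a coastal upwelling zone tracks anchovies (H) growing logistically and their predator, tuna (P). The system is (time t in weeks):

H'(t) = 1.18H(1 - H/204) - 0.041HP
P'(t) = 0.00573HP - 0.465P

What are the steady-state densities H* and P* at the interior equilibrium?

From dP/dt = 0 with P > 0: 0.00573H* = 0.465, so H* = 81.2.
Substitute into dH/dt = 0: 1.18(1 - 81.2/204) = 0.041P*.
The bracket is 0.602, giving P* = 0.711/0.041 = 17.3.

H* ≈ 81.2, P* ≈ 17.3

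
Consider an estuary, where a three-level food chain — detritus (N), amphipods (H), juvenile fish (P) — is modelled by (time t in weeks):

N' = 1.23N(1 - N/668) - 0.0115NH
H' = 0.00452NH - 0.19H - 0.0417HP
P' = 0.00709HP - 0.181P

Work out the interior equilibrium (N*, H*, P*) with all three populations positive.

From dP/dt = 0: 0.00709H* = 0.181, so H* = 25.5.
From dN/dt = 0: 1.23(1 - N*/668) = 0.0115·25.5, giving N* = 668·(1 - 0.239) = 509.
From dH/dt = 0: 0.00452·509 - 0.19 = 0.0417P*, so P* = 2.11/0.0417 = 50.6.

N* ≈ 509, H* ≈ 25.5, P* ≈ 50.6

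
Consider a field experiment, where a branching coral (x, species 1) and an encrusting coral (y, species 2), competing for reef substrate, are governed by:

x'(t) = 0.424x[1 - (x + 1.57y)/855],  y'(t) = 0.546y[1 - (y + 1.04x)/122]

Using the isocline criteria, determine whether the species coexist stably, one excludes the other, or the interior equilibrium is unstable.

Compare the nullcline intercepts: K1/α12 = 855/1.57 = 545 > K2 = 122; K2/α21 = 122/1.04 = 117 < K1 = 855.
Since the inequalities point opposite ways, species 1 can invade but species 2 cannot.

species 1 excludes species 2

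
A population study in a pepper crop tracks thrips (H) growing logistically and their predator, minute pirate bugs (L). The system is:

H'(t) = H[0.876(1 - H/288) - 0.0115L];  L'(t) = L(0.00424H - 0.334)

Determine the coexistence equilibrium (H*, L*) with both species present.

H* ≈ 78.8, L* ≈ 55.3

From dL/dt = 0 with L > 0: 0.00424H* = 0.334, so H* = 78.8.
Substitute into dH/dt = 0: 0.876(1 - 78.8/288) = 0.0115L*.
The bracket is 0.726, giving L* = 0.636/0.0115 = 55.3.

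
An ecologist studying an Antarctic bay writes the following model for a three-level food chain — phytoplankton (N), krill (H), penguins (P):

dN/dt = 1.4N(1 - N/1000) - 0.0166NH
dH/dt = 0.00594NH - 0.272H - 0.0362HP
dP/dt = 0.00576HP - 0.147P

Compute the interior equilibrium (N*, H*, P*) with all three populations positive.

N* ≈ 697, H* ≈ 25.5, P* ≈ 107

From dP/dt = 0: 0.00576H* = 0.147, so H* = 25.5.
From dN/dt = 0: 1.4(1 - N*/1000) = 0.0166·25.5, giving N* = 1000·(1 - 0.303) = 697.
From dH/dt = 0: 0.00594·697 - 0.272 = 0.0362P*, so P* = 3.87/0.0362 = 107.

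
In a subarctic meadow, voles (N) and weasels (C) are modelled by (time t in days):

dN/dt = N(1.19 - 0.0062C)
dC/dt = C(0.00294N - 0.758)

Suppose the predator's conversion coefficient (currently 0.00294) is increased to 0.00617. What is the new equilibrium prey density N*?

At the interior fixed point, setting dC/dt = 0 with C > 0 fixes N* = (predator death rate)/(NC coefficient) — independent of the other coefficients.
With the change, N* = 0.758/0.00617 = 123; it falls from 258.

N* ≈ 123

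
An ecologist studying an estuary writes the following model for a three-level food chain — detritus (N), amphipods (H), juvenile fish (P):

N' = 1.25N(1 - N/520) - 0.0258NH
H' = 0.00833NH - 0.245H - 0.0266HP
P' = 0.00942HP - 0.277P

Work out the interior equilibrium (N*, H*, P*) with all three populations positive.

N* ≈ 204, H* ≈ 29.4, P* ≈ 54.8

From dP/dt = 0: 0.00942H* = 0.277, so H* = 29.4.
From dN/dt = 0: 1.25(1 - N*/520) = 0.0258·29.4, giving N* = 520·(1 - 0.607) = 204.
From dH/dt = 0: 0.00833·204 - 0.245 = 0.0266P*, so P* = 1.46/0.0266 = 54.8.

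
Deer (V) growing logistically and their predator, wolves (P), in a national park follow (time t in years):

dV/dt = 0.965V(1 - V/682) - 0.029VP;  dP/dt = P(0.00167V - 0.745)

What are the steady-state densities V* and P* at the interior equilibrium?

From dP/dt = 0 with P > 0: 0.00167V* = 0.745, so V* = 446.
Substitute into dV/dt = 0: 0.965(1 - 446/682) = 0.029P*.
The bracket is 0.346, giving P* = 0.334/0.029 = 11.5.

V* ≈ 446, P* ≈ 11.5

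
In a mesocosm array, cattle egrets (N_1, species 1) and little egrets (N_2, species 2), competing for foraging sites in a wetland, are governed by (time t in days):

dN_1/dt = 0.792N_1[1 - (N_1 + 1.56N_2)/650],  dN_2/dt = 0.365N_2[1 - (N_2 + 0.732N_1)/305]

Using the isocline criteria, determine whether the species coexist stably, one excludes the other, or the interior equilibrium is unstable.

species 1 excludes species 2

Compare the nullcline intercepts: K1/α12 = 650/1.56 = 417 > K2 = 305; K2/α21 = 305/0.732 = 417 < K1 = 650.
Since the inequalities point opposite ways, species 1 can invade but species 2 cannot.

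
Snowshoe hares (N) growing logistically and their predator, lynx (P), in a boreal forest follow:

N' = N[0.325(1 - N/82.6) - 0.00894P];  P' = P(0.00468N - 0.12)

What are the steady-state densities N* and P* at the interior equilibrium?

From dP/dt = 0 with P > 0: 0.00468N* = 0.12, so N* = 25.6.
Substitute into dN/dt = 0: 0.325(1 - 25.6/82.6) = 0.00894P*.
The bracket is 0.69, giving P* = 0.224/0.00894 = 25.1.

N* ≈ 25.6, P* ≈ 25.1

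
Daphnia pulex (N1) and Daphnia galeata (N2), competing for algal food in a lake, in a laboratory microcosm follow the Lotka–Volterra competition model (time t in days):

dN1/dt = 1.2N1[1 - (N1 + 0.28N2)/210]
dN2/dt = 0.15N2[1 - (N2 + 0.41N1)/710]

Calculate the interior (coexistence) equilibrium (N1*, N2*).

N1* ≈ 12.7, N2* ≈ 705

Setting both brackets to zero gives the nullclines N1 + 0.28N2 = 210 and 0.41N1 + N2 = 710.
Substituting N2 = 710 - 0.41N1 into the first: N1(1 - 0.28·0.41) = 210 - 0.28·710.
So N1* = 11.2/0.885 = 12.7, and then N2* = 710 - 0.41·12.7 = 705.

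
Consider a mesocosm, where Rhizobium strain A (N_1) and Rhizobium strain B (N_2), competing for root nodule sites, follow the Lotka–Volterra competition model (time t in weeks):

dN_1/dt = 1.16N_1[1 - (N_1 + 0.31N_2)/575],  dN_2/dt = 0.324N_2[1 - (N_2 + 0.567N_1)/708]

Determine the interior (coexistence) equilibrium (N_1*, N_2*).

Setting both brackets to zero gives the nullclines N_1 + 0.31N_2 = 575 and 0.567N_1 + N_2 = 708.
Substituting N_2 = 708 - 0.567N_1 into the first: N_1(1 - 0.31·0.567) = 575 - 0.31·708.
So N_1* = 356/0.824 = 431, and then N_2* = 708 - 0.567·431 = 463.

N_1* ≈ 431, N_2* ≈ 463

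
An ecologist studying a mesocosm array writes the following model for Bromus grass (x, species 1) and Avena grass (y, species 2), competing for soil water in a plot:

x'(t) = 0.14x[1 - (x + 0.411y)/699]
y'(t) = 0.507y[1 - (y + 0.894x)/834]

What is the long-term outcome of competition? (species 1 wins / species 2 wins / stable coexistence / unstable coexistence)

stable coexistence

Compare the nullcline intercepts: K1/α12 = 699/0.411 = 1700 > K2 = 834; K2/α21 = 834/0.894 = 933 > K1 = 699.
Since both inequalities hold, each species can invade when rare, so the interior equilibrium is stable.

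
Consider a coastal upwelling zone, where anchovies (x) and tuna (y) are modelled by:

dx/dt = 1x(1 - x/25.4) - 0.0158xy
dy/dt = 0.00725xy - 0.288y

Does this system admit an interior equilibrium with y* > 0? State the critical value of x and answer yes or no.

Threshold x = 39.7; K < 39.7, so no, the predator goes extinct.

The predator equation gives dy/dt > 0 only when x > 0.288/0.00725 = 39.7.
Without the predator, x → K = 25.4. Since 25.4 < 39.7, the predator cannot invade.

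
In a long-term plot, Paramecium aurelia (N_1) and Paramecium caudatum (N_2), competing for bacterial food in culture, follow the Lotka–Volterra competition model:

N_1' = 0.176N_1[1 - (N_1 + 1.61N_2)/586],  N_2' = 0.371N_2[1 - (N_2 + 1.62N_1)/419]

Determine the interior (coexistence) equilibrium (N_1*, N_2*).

Setting both brackets to zero gives the nullclines N_1 + 1.61N_2 = 586 and 1.62N_1 + N_2 = 419.
Substituting N_2 = 419 - 1.62N_1 into the first: N_1(1 - 1.61·1.62) = 586 - 1.61·419.
So N_1* = -88.6/-1.61 = 55.1, and then N_2* = 419 - 1.62·55.1 = 330.

N_1* ≈ 55.1, N_2* ≈ 330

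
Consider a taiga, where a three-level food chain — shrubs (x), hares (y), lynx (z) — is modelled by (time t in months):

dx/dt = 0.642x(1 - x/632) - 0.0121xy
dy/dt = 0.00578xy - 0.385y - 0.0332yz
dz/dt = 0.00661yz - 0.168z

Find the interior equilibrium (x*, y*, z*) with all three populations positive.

x* ≈ 329, y* ≈ 25.4, z* ≈ 45.7

From dz/dt = 0: 0.00661y* = 0.168, so y* = 25.4.
From dx/dt = 0: 0.642(1 - x*/632) = 0.0121·25.4, giving x* = 632·(1 - 0.479) = 329.
From dy/dt = 0: 0.00578·329 - 0.385 = 0.0332z*, so z* = 1.52/0.0332 = 45.7.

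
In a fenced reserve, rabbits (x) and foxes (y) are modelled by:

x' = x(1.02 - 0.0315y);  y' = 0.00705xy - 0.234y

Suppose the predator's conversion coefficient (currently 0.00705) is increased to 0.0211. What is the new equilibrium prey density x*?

x* ≈ 11.1

At the interior fixed point, setting dy/dt = 0 with y > 0 fixes x* = (predator death rate)/(xy coefficient) — independent of the other coefficients.
With the change, x* = 0.234/0.0211 = 11.1; it falls from 33.2.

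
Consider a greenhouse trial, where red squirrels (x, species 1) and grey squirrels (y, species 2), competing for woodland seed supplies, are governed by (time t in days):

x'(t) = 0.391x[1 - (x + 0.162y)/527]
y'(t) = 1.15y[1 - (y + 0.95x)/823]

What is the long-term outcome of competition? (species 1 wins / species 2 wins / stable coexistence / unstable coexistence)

stable coexistence

Compare the nullcline intercepts: K1/α12 = 527/0.162 = 3250 > K2 = 823; K2/α21 = 823/0.95 = 866 > K1 = 527.
Since both inequalities hold, each species can invade when rare, so the interior equilibrium is stable.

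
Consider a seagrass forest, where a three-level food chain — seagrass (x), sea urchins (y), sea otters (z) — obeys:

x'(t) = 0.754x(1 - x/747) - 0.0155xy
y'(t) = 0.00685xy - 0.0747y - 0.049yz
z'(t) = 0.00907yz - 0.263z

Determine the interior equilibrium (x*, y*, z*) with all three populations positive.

x* ≈ 302, y* ≈ 29, z* ≈ 40.7

From dz/dt = 0: 0.00907y* = 0.263, so y* = 29.
From dx/dt = 0: 0.754(1 - x*/747) = 0.0155·29, giving x* = 747·(1 - 0.596) = 302.
From dy/dt = 0: 0.00685·302 - 0.0747 = 0.049z*, so z* = 1.99/0.049 = 40.7.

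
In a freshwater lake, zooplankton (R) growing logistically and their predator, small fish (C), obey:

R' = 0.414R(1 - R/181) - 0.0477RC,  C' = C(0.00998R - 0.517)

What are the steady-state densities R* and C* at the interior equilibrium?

R* ≈ 51.8, C* ≈ 6.2

From dC/dt = 0 with C > 0: 0.00998R* = 0.517, so R* = 51.8.
Substitute into dR/dt = 0: 0.414(1 - 51.8/181) = 0.0477C*.
The bracket is 0.714, giving C* = 0.296/0.0477 = 6.2.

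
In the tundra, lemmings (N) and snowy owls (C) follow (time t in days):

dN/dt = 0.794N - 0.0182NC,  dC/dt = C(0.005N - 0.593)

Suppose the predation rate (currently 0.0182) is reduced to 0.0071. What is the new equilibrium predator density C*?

At the interior fixed point, setting dN/dt = 0 with N > 0 fixes C* = (prey growth rate)/(NC coefficient) — independent of the other coefficients.
With the change, C* = 0.794/0.0071 = 112; it rises from 43.6.

C* ≈ 112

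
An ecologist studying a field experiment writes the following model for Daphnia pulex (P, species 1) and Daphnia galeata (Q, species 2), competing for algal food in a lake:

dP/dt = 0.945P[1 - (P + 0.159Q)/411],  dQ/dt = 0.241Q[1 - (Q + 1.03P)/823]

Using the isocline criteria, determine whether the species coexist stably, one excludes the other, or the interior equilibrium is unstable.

Compare the nullcline intercepts: K1/α12 = 411/0.159 = 2580 > K2 = 823; K2/α21 = 823/1.03 = 799 > K1 = 411.
Since both inequalities hold, each species can invade when rare, so the interior equilibrium is stable.

stable coexistence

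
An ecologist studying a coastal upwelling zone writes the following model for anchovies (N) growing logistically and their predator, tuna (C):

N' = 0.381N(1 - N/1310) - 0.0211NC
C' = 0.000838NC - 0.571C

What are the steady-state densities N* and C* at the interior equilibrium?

N* ≈ 681, C* ≈ 8.66

From dC/dt = 0 with C > 0: 0.000838N* = 0.571, so N* = 681.
Substitute into dN/dt = 0: 0.381(1 - 681/1310) = 0.0211C*.
The bracket is 0.48, giving C* = 0.183/0.0211 = 8.66.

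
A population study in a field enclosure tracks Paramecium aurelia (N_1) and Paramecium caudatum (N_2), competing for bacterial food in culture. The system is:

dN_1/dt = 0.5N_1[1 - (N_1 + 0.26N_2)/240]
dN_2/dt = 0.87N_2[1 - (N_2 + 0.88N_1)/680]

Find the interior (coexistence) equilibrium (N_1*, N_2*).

N_1* ≈ 82, N_2* ≈ 608

Setting both brackets to zero gives the nullclines N_1 + 0.26N_2 = 240 and 0.88N_1 + N_2 = 680.
Substituting N_2 = 680 - 0.88N_1 into the first: N_1(1 - 0.26·0.88) = 240 - 0.26·680.
So N_1* = 63.2/0.771 = 82, and then N_2* = 680 - 0.88·82 = 608.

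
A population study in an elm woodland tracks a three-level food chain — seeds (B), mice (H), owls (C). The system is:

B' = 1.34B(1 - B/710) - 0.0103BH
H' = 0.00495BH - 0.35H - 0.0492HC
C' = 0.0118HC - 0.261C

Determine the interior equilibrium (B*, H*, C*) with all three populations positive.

B* ≈ 589, H* ≈ 22.1, C* ≈ 52.2

From dC/dt = 0: 0.0118H* = 0.261, so H* = 22.1.
From dB/dt = 0: 1.34(1 - B*/710) = 0.0103·22.1, giving B* = 710·(1 - 0.17) = 589.
From dH/dt = 0: 0.00495·589 - 0.35 = 0.0492C*, so C* = 2.57/0.0492 = 52.2.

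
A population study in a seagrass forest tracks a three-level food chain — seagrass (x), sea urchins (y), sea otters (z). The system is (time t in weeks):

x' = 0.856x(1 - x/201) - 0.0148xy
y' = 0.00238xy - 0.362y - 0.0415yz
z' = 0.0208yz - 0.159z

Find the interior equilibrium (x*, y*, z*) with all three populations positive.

x* ≈ 174, y* ≈ 7.64, z* ≈ 1.28

From dz/dt = 0: 0.0208y* = 0.159, so y* = 7.64.
From dx/dt = 0: 0.856(1 - x*/201) = 0.0148·7.64, giving x* = 201·(1 - 0.132) = 174.
From dy/dt = 0: 0.00238·174 - 0.362 = 0.0415z*, so z* = 0.0532/0.0415 = 1.28.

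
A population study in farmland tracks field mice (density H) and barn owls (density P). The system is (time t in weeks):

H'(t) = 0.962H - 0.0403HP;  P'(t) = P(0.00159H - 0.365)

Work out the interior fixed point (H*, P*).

Set dP/dt = 0 with P > 0: 0.00159H - 0.365 = 0, so H* = 0.365/0.00159 = 230.
Set dH/dt = 0 with H > 0: 0.962 - 0.0403P = 0, so P* = 0.962/0.0403 = 23.9.

H* ≈ 230, P* ≈ 23.9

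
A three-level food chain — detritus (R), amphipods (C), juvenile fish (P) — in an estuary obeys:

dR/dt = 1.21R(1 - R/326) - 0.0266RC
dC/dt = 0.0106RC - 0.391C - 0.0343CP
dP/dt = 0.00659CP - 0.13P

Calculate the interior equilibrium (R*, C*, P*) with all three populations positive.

R* ≈ 185, C* ≈ 19.7, P* ≈ 45.7

From dP/dt = 0: 0.00659C* = 0.13, so C* = 19.7.
From dR/dt = 0: 1.21(1 - R*/326) = 0.0266·19.7, giving R* = 326·(1 - 0.434) = 185.
From dC/dt = 0: 0.0106·185 - 0.391 = 0.0343P*, so P* = 1.57/0.0343 = 45.7.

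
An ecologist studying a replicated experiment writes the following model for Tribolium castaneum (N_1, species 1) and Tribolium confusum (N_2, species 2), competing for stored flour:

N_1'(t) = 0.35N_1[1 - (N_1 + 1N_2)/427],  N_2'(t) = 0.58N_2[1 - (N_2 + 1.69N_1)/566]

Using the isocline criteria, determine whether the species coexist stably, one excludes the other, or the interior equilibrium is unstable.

unstable coexistence (outcome depends on initial conditions)

Compare the nullcline intercepts: K1/α12 = 427/1 = 427 < K2 = 566; K2/α21 = 566/1.69 = 335 < K1 = 427.
Since both are reversed, neither can invade when rare; the interior point is a saddle.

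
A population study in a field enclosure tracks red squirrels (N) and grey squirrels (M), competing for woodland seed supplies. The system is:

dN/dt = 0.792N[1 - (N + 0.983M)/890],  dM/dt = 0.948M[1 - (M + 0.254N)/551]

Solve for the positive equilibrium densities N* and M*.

N* ≈ 464, M* ≈ 433

Setting both brackets to zero gives the nullclines N + 0.983M = 890 and 0.254N + M = 551.
Substituting M = 551 - 0.254N into the first: N(1 - 0.983·0.254) = 890 - 0.983·551.
So N* = 348/0.75 = 464, and then M* = 551 - 0.254·464 = 433.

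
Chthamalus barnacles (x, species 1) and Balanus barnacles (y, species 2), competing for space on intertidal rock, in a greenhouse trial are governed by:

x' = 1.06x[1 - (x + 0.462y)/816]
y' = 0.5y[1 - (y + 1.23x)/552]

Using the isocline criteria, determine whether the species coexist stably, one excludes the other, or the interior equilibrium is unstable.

Compare the nullcline intercepts: K1/α12 = 816/0.462 = 1770 > K2 = 552; K2/α21 = 552/1.23 = 449 < K1 = 816.
Since the inequalities point opposite ways, species 1 can invade but species 2 cannot.

species 1 excludes species 2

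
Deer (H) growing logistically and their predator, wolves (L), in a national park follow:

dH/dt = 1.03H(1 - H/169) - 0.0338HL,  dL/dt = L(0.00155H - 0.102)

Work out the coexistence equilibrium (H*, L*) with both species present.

From dL/dt = 0 with L > 0: 0.00155H* = 0.102, so H* = 65.8.
Substitute into dH/dt = 0: 1.03(1 - 65.8/169) = 0.0338L*.
The bracket is 0.611, giving L* = 0.629/0.0338 = 18.6.

H* ≈ 65.8, L* ≈ 18.6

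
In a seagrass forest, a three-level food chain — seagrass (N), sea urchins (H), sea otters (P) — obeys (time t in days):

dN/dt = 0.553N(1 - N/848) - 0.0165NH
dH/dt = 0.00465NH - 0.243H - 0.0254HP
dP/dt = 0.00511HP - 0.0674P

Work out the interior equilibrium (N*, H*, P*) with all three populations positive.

From dP/dt = 0: 0.00511H* = 0.0674, so H* = 13.2.
From dN/dt = 0: 0.553(1 - N*/848) = 0.0165·13.2, giving N* = 848·(1 - 0.394) = 514.
From dH/dt = 0: 0.00465·514 - 0.243 = 0.0254P*, so P* = 2.15/0.0254 = 84.6.

N* ≈ 514, H* ≈ 13.2, P* ≈ 84.6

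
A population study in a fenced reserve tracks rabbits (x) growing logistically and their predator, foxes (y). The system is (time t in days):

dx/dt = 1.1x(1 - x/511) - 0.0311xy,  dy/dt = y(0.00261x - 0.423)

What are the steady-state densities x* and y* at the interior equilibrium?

From dy/dt = 0 with y > 0: 0.00261x* = 0.423, so x* = 162.
Substitute into dx/dt = 0: 1.1(1 - 162/511) = 0.0311y*.
The bracket is 0.683, giving y* = 0.751/0.0311 = 24.2.

x* ≈ 162, y* ≈ 24.2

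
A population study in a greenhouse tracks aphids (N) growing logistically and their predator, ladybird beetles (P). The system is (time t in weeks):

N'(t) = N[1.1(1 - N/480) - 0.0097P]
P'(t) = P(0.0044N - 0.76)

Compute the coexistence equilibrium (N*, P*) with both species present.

From dP/dt = 0 with P > 0: 0.0044N* = 0.76, so N* = 173.
Substitute into dN/dt = 0: 1.1(1 - 173/480) = 0.0097P*.
The bracket is 0.64, giving P* = 0.704/0.0097 = 72.6.

N* ≈ 173, P* ≈ 72.6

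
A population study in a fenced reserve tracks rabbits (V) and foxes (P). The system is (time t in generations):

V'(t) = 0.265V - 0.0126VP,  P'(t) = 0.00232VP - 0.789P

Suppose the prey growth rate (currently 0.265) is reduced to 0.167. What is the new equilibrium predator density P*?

At the interior fixed point, setting dV/dt = 0 with V > 0 fixes P* = (prey growth rate)/(VP coefficient) — independent of the other coefficients.
With the change, P* = 0.167/0.0126 = 13.3; it falls from 21.

P* ≈ 13.3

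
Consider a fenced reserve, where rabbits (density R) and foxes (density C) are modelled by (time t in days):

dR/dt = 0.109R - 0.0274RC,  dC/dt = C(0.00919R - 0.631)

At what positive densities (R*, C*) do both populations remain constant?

R* ≈ 68.7, C* ≈ 3.98

Set dC/dt = 0 with C > 0: 0.00919R - 0.631 = 0, so R* = 0.631/0.00919 = 68.7.
Set dR/dt = 0 with R > 0: 0.109 - 0.0274C = 0, so C* = 0.109/0.0274 = 3.98.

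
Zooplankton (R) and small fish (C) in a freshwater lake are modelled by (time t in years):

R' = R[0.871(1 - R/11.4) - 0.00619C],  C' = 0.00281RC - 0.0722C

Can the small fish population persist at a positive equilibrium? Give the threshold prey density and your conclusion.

Threshold R = 25.7; K < 25.7, so no, the predator goes extinct.

The predator equation gives dC/dt > 0 only when R > 0.0722/0.00281 = 25.7.
Without the predator, R → K = 11.4. Since 11.4 < 25.7, the predator cannot invade.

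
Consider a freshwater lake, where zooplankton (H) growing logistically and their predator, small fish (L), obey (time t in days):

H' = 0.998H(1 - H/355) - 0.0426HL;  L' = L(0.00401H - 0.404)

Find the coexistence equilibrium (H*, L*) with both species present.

H* ≈ 101, L* ≈ 16.8

From dL/dt = 0 with L > 0: 0.00401H* = 0.404, so H* = 101.
Substitute into dH/dt = 0: 0.998(1 - 101/355) = 0.0426L*.
The bracket is 0.716, giving L* = 0.715/0.0426 = 16.8.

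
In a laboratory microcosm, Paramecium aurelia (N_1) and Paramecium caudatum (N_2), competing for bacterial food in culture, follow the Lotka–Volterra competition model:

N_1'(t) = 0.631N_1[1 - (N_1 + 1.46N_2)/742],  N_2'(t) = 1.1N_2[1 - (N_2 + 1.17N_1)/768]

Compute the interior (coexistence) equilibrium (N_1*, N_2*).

N_1* ≈ 536, N_2* ≈ 141

Setting both brackets to zero gives the nullclines N_1 + 1.46N_2 = 742 and 1.17N_1 + N_2 = 768.
Substituting N_2 = 768 - 1.17N_1 into the first: N_1(1 - 1.46·1.17) = 742 - 1.46·768.
So N_1* = -379/-0.708 = 536, and then N_2* = 768 - 1.17·536 = 141.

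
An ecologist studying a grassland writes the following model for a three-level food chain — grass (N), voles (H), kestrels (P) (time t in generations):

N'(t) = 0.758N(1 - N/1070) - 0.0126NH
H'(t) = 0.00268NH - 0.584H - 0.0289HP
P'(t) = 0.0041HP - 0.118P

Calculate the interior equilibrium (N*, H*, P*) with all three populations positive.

From dP/dt = 0: 0.0041H* = 0.118, so H* = 28.8.
From dN/dt = 0: 0.758(1 - N*/1070) = 0.0126·28.8, giving N* = 1070·(1 - 0.478) = 558.
From dH/dt = 0: 0.00268·558 - 0.584 = 0.0289P*, so P* = 0.912/0.0289 = 31.5.

N* ≈ 558, H* ≈ 28.8, P* ≈ 31.5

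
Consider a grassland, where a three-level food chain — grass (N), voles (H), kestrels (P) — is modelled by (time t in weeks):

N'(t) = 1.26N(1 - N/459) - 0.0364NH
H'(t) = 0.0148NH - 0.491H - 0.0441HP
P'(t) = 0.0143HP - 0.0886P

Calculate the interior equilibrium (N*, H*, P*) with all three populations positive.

From dP/dt = 0: 0.0143H* = 0.0886, so H* = 6.2.
From dN/dt = 0: 1.26(1 - N*/459) = 0.0364·6.2, giving N* = 459·(1 - 0.179) = 377.
From dH/dt = 0: 0.0148·377 - 0.491 = 0.0441P*, so P* = 5.09/0.0441 = 115.

N* ≈ 377, H* ≈ 6.2, P* ≈ 115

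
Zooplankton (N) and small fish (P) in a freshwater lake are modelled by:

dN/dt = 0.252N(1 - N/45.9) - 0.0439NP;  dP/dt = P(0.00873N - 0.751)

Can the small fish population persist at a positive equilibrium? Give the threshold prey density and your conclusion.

Threshold N = 86; K < 86, so no, the predator goes extinct.

The predator equation gives dP/dt > 0 only when N > 0.751/0.00873 = 86.
Without the predator, N → K = 45.9. Since 45.9 < 86, the predator cannot invade.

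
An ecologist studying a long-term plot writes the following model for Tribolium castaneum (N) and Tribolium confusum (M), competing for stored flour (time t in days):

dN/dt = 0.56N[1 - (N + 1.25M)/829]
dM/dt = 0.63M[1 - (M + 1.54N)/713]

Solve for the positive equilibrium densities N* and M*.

Setting both brackets to zero gives the nullclines N + 1.25M = 829 and 1.54N + M = 713.
Substituting M = 713 - 1.54N into the first: N(1 - 1.25·1.54) = 829 - 1.25·713.
So N* = -62.2/-0.925 = 67.3, and then M* = 713 - 1.54·67.3 = 609.

N* ≈ 67.3, M* ≈ 609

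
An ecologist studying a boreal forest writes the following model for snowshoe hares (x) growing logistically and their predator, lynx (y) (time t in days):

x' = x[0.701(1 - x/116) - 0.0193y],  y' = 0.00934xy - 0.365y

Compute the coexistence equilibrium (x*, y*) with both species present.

x* ≈ 39.1, y* ≈ 24.1

From dy/dt = 0 with y > 0: 0.00934x* = 0.365, so x* = 39.1.
Substitute into dx/dt = 0: 0.701(1 - 39.1/116) = 0.0193y*.
The bracket is 0.663, giving y* = 0.465/0.0193 = 24.1.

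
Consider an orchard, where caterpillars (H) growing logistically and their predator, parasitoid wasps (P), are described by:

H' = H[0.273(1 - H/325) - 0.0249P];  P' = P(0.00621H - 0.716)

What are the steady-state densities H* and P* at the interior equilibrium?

H* ≈ 115, P* ≈ 7.07

From dP/dt = 0 with P > 0: 0.00621H* = 0.716, so H* = 115.
Substitute into dH/dt = 0: 0.273(1 - 115/325) = 0.0249P*.
The bracket is 0.645, giving P* = 0.176/0.0249 = 7.07.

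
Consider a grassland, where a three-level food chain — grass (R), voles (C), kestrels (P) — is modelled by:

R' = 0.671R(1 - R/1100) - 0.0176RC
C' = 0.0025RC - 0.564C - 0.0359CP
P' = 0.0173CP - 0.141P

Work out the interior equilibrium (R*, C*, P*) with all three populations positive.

From dP/dt = 0: 0.0173C* = 0.141, so C* = 8.15.
From dR/dt = 0: 0.671(1 - R*/1100) = 0.0176·8.15, giving R* = 1100·(1 - 0.214) = 865.
From dC/dt = 0: 0.0025·865 - 0.564 = 0.0359P*, so P* = 1.6/0.0359 = 44.5.

R* ≈ 865, C* ≈ 8.15, P* ≈ 44.5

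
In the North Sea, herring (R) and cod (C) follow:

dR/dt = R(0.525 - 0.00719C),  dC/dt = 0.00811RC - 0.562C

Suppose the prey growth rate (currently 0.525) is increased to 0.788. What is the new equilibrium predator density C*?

At the interior fixed point, setting dR/dt = 0 with R > 0 fixes C* = (prey growth rate)/(RC coefficient) — independent of the other coefficients.
With the change, C* = 0.788/0.00719 = 110; it rises from 73.

C* ≈ 110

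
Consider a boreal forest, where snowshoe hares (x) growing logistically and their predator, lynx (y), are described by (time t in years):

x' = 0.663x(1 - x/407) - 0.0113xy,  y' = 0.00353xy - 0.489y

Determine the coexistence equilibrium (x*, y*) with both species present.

From dy/dt = 0 with y > 0: 0.00353x* = 0.489, so x* = 139.
Substitute into dx/dt = 0: 0.663(1 - 139/407) = 0.0113y*.
The bracket is 0.66, giving y* = 0.437/0.0113 = 38.7.

x* ≈ 139, y* ≈ 38.7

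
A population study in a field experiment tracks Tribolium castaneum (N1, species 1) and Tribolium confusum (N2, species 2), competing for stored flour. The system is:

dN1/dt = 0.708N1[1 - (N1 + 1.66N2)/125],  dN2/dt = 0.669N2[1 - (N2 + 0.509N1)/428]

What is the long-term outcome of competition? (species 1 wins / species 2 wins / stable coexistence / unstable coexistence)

species 2 excludes species 1

Compare the nullcline intercepts: K1/α12 = 125/1.66 = 75.3 < K2 = 428; K2/α21 = 428/0.509 = 841 > K1 = 125.
Since the inequalities point opposite ways, species 2 can invade but species 1 cannot.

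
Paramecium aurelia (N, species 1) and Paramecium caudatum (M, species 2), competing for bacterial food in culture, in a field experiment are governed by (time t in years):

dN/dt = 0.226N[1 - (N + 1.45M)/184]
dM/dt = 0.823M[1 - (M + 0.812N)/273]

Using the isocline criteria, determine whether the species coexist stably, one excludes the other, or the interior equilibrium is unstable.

Compare the nullcline intercepts: K1/α12 = 184/1.45 = 127 < K2 = 273; K2/α21 = 273/0.812 = 336 > K1 = 184.
Since the inequalities point opposite ways, species 2 can invade but species 1 cannot.

species 2 excludes species 1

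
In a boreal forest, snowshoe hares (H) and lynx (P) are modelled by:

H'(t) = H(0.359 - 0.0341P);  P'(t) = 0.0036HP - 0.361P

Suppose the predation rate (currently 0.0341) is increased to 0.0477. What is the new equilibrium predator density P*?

P* ≈ 7.53

At the interior fixed point, setting dH/dt = 0 with H > 0 fixes P* = (prey growth rate)/(HP coefficient) — independent of the other coefficients.
With the change, P* = 0.359/0.0477 = 7.53; it falls from 10.5.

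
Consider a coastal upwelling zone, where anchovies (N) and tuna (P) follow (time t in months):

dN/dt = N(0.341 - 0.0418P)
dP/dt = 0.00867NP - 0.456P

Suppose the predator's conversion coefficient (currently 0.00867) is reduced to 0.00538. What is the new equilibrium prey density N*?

N* ≈ 84.8

At the interior fixed point, setting dP/dt = 0 with P > 0 fixes N* = (predator death rate)/(NP coefficient) — independent of the other coefficients.
With the change, N* = 0.456/0.00538 = 84.8; it rises from 52.6.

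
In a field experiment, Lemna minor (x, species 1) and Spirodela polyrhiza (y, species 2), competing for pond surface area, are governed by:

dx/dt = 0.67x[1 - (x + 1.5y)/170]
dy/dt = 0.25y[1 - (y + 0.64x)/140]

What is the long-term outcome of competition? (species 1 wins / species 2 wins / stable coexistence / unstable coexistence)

species 2 excludes species 1

Compare the nullcline intercepts: K1/α12 = 170/1.5 = 113 < K2 = 140; K2/α21 = 140/0.64 = 219 > K1 = 170.
Since the inequalities point opposite ways, species 2 can invade but species 1 cannot.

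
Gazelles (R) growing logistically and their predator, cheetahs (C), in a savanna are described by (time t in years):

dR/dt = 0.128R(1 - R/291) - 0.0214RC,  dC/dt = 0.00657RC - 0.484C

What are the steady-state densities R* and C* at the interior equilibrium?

From dC/dt = 0 with C > 0: 0.00657R* = 0.484, so R* = 73.7.
Substitute into dR/dt = 0: 0.128(1 - 73.7/291) = 0.0214C*.
The bracket is 0.747, giving C* = 0.0956/0.0214 = 4.47.

R* ≈ 73.7, C* ≈ 4.47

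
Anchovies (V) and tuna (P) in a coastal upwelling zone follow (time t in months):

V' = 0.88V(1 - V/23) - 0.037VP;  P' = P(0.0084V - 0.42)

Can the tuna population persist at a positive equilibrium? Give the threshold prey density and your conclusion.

Threshold V = 50; K < 50, so no, the predator goes extinct.

The predator equation gives dP/dt > 0 only when V > 0.42/0.0084 = 50.
Without the predator, V → K = 23. Since 23 < 50, the predator cannot invade.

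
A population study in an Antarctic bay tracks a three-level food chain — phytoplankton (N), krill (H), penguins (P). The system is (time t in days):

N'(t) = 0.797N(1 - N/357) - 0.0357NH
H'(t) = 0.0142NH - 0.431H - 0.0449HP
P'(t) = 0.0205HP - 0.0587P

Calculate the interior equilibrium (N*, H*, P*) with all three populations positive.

N* ≈ 311, H* ≈ 2.86, P* ≈ 88.8

From dP/dt = 0: 0.0205H* = 0.0587, so H* = 2.86.
From dN/dt = 0: 0.797(1 - N*/357) = 0.0357·2.86, giving N* = 357·(1 - 0.128) = 311.
From dH/dt = 0: 0.0142·311 - 0.431 = 0.0449P*, so P* = 3.99/0.0449 = 88.8.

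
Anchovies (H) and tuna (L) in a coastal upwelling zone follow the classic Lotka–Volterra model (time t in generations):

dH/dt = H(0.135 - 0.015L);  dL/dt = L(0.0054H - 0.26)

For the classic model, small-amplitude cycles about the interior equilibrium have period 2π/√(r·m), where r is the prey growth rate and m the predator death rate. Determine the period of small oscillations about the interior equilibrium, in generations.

T ≈ 33.5 generations

Here r = 0.135 and m = 0.26, so r·m = 0.0351.
ω = √0.0351 = 0.187 per generation, hence T = 2π/ω ≈ 33.5 generations.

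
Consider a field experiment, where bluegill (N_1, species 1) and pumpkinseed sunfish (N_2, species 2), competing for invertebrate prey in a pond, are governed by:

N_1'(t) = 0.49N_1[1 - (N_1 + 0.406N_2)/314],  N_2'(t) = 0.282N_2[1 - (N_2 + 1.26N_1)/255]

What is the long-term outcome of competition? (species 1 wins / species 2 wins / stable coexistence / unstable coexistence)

species 1 excludes species 2

Compare the nullcline intercepts: K1/α12 = 314/0.406 = 773 > K2 = 255; K2/α21 = 255/1.26 = 202 < K1 = 314.
Since the inequalities point opposite ways, species 1 can invade but species 2 cannot.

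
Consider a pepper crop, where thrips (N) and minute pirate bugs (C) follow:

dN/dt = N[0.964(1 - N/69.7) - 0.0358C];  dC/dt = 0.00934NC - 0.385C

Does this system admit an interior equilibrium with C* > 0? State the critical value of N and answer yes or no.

Threshold N = 41.2; K > 41.2, so yes, the predator persists.

The predator equation gives dC/dt > 0 only when N > 0.385/0.00934 = 41.2.
Without the predator, N → K = 69.7. Since 69.7 > 41.2, the predator can invade and persist.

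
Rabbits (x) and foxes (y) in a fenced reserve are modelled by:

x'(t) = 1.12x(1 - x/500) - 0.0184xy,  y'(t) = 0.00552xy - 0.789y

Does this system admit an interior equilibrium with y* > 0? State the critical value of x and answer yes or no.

Threshold x = 143; K > 143, so yes, the predator persists.

The predator equation gives dy/dt > 0 only when x > 0.789/0.00552 = 143.
Without the predator, x → K = 500. Since 500 > 143, the predator can invade and persist.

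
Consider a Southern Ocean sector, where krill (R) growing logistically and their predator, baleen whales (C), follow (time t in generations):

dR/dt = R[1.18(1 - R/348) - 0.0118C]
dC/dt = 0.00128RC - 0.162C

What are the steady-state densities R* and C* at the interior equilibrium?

From dC/dt = 0 with C > 0: 0.00128R* = 0.162, so R* = 127.
Substitute into dR/dt = 0: 1.18(1 - 127/348) = 0.0118C*.
The bracket is 0.636, giving C* = 0.751/0.0118 = 63.6.

R* ≈ 127, C* ≈ 63.6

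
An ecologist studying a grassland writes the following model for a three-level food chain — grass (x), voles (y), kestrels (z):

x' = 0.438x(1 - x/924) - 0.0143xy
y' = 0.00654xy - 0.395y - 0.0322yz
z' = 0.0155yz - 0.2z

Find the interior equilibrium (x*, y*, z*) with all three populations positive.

From dz/dt = 0: 0.0155y* = 0.2, so y* = 12.9.
From dx/dt = 0: 0.438(1 - x*/924) = 0.0143·12.9, giving x* = 924·(1 - 0.421) = 535.
From dy/dt = 0: 0.00654·535 - 0.395 = 0.0322z*, so z* = 3.1/0.0322 = 96.3.

x* ≈ 535, y* ≈ 12.9, z* ≈ 96.3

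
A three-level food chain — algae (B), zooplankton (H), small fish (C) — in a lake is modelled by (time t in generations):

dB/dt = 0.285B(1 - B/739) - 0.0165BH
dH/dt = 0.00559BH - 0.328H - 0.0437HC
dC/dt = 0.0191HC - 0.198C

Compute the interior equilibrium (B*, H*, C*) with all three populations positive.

From dC/dt = 0: 0.0191H* = 0.198, so H* = 10.4.
From dB/dt = 0: 0.285(1 - B*/739) = 0.0165·10.4, giving B* = 739·(1 - 0.6) = 295.
From dH/dt = 0: 0.00559·295 - 0.328 = 0.0437C*, so C* = 1.32/0.0437 = 30.3.

B* ≈ 295, H* ≈ 10.4, C* ≈ 30.3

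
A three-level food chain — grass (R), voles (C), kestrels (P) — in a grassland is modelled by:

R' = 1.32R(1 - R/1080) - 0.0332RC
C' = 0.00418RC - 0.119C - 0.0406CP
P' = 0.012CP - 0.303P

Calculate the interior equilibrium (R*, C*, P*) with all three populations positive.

R* ≈ 394, C* ≈ 25.2, P* ≈ 37.6

From dP/dt = 0: 0.012C* = 0.303, so C* = 25.2.
From dR/dt = 0: 1.32(1 - R*/1080) = 0.0332·25.2, giving R* = 1080·(1 - 0.635) = 394.
From dC/dt = 0: 0.00418·394 - 0.119 = 0.0406P*, so P* = 1.53/0.0406 = 37.6.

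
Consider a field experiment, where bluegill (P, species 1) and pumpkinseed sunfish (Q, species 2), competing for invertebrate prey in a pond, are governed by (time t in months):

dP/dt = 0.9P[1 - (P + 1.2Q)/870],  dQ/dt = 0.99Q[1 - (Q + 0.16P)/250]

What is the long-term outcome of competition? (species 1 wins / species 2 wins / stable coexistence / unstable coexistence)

Compare the nullcline intercepts: K1/α12 = 870/1.2 = 725 > K2 = 250; K2/α21 = 250/0.16 = 1560 > K1 = 870.
Since both inequalities hold, each species can invade when rare, so the interior equilibrium is stable.

stable coexistence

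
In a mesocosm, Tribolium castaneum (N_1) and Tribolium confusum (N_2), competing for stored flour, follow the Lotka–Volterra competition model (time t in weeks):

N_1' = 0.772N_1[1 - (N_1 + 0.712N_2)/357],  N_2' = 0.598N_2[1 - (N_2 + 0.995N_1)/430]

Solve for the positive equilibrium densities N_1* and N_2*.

N_1* ≈ 174, N_2* ≈ 256

Setting both brackets to zero gives the nullclines N_1 + 0.712N_2 = 357 and 0.995N_1 + N_2 = 430.
Substituting N_2 = 430 - 0.995N_1 into the first: N_1(1 - 0.712·0.995) = 357 - 0.712·430.
So N_1* = 50.8/0.292 = 174, and then N_2* = 430 - 0.995·174 = 256.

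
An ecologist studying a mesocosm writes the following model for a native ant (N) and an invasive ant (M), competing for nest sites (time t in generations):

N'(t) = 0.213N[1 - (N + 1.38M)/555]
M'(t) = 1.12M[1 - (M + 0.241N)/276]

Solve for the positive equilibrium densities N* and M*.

N* ≈ 261, M* ≈ 213

Setting both brackets to zero gives the nullclines N + 1.38M = 555 and 0.241N + M = 276.
Substituting M = 276 - 0.241N into the first: N(1 - 1.38·0.241) = 555 - 1.38·276.
So N* = 174/0.667 = 261, and then M* = 276 - 0.241·261 = 213.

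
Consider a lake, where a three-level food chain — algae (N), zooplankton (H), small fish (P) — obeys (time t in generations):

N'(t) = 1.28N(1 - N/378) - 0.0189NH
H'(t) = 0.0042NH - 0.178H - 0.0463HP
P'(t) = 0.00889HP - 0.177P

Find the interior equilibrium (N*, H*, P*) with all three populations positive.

From dP/dt = 0: 0.00889H* = 0.177, so H* = 19.9.
From dN/dt = 0: 1.28(1 - N*/378) = 0.0189·19.9, giving N* = 378·(1 - 0.294) = 267.
From dH/dt = 0: 0.0042·267 - 0.178 = 0.0463P*, so P* = 0.943/0.0463 = 20.4.

N* ≈ 267, H* ≈ 19.9, P* ≈ 20.4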